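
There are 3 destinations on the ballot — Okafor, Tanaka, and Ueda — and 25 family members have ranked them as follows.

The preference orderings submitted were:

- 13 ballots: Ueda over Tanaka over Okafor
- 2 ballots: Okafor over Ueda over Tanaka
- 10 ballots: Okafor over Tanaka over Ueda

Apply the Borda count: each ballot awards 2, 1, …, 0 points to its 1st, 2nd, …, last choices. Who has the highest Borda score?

Ueda

Borda scores:
  Okafor: 13·0 + 2·2 + 10·2 = 24
  Tanaka: 13·1 + 2·0 + 10·1 = 23
  Ueda: 13·2 + 2·1 + 10·0 = 28
Ueda has the highest total.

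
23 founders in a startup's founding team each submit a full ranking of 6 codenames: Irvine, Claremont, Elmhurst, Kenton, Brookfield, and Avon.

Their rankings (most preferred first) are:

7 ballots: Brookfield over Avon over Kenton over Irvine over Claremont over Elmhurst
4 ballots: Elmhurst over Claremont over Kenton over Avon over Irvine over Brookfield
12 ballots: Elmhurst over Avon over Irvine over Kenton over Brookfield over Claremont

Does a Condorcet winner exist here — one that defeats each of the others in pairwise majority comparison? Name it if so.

Head-to-head results (23 voters total):
Irvine vs Claremont: Irvine wins 19–4.
Irvine vs Elmhurst: Elmhurst wins 16–7.
Irvine vs Kenton: Irvine wins 12–11.
Irvine vs Brookfield: Irvine wins 16–7.
Irvine vs Avon: Avon wins 23–0.
Claremont vs Elmhurst: Elmhurst wins 16–7.
Claremont vs Kenton: Kenton wins 19–4.
Claremont vs Brookfield: Brookfield wins 19–4.
Claremont vs Avon: Avon wins 19–4.
Elmhurst vs Kenton: Elmhurst wins 16–7.
Elmhurst vs Brookfield: Elmhurst wins 16–7.
Elmhurst vs Avon: Elmhurst wins 16–7.
Kenton vs Brookfield: Kenton wins 16–7.
Kenton vs Avon: Avon wins 19–4.
Brookfield vs Avon: Avon wins 16–7.
Elmhurst beats each rival — Irvine (16–7), Claremont (16–7), Kenton (16–7), Brookfield (16–7), Avon (16–7) — so Elmhurst is the Condorcet winner.

Elmhurst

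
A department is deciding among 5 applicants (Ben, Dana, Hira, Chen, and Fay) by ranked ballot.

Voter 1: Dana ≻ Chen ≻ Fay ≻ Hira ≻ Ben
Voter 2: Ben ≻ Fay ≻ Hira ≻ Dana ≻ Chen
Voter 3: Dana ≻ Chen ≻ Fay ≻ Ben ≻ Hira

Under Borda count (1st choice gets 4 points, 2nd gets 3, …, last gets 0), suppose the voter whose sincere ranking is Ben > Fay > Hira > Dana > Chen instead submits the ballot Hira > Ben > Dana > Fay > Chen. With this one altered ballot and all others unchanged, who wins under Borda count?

Borda totals with the altered ballot: Ben 4, Dana 10, Hira 5, Chen 6, Fay 5.
The winner is unchanged: still Dana.

Dana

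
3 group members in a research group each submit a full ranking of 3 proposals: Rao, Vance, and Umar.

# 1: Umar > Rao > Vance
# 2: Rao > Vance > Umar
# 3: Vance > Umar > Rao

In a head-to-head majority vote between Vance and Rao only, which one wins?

Rao

Ballots ranking Vance above Rao: 1.
Ballots ranking Rao above Vance: 2.
Rao wins the head-to-head, 2–1.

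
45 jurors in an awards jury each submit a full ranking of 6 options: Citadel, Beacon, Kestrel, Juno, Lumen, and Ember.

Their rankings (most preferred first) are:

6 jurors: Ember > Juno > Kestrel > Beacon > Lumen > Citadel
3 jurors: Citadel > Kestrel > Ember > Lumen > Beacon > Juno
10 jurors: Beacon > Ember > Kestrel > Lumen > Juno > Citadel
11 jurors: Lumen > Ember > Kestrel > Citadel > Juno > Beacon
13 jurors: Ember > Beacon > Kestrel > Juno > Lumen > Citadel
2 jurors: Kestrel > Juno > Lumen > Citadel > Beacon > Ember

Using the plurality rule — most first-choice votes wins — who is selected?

First-place vote totals:
  Citadel: 3
  Beacon: 10
  Kestrel: 2
  Juno: 0
  Lumen: 11
  Ember: 19
Ember has the most first-place votes.

Ember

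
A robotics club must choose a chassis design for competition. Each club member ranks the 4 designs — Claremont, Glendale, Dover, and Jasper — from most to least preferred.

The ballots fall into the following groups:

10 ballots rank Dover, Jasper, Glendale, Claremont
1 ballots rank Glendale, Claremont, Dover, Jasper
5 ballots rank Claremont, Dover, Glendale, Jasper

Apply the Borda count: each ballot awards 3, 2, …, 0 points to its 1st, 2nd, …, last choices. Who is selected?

Dover

Borda scores:
  Claremont: 10·0 + 2 + 5·3 = 17
  Glendale: 10·1 + 3 + 5·1 = 18
  Dover: 10·3 + 1 + 5·2 = 41
  Jasper: 10·2 + 0 + 5·0 = 20
Dover has the highest total.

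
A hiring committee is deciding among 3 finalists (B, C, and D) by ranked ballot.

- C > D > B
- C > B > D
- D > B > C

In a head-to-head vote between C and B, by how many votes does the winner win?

Ballots ranking C above B: 2.
Ballots ranking B above C: 1.
C wins 2–1, a margin of 1.

1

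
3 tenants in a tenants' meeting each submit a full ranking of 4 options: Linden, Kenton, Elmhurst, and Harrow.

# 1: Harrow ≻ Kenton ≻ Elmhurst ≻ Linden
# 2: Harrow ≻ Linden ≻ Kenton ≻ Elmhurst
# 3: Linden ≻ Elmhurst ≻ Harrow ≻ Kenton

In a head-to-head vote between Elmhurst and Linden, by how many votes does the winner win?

Ballots ranking Elmhurst above Linden: 1.
Ballots ranking Linden above Elmhurst: 2.
Linden wins 2–1, a margin of 1.

1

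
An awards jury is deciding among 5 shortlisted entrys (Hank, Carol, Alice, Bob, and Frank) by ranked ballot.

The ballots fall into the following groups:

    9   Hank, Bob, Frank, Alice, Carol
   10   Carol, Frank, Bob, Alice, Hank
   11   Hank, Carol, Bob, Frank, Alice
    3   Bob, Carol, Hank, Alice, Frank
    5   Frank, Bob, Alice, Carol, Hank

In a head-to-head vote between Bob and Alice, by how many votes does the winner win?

38

Ballots ranking Bob above Alice: 9+10+11+3+5 = 38.
Ballots ranking Alice above Bob: 0.
Bob wins 38–0, a margin of 38.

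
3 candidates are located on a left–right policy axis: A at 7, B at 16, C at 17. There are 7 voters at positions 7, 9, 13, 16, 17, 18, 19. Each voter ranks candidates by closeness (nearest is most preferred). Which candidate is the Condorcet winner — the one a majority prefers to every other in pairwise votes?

B

With single-peaked preferences on a line, the Condorcet winner is the candidate closest to the median voter.
The median voter (position 16) is closest to B at 16.
Check: B vs C — voters closer to B: 4 of 7.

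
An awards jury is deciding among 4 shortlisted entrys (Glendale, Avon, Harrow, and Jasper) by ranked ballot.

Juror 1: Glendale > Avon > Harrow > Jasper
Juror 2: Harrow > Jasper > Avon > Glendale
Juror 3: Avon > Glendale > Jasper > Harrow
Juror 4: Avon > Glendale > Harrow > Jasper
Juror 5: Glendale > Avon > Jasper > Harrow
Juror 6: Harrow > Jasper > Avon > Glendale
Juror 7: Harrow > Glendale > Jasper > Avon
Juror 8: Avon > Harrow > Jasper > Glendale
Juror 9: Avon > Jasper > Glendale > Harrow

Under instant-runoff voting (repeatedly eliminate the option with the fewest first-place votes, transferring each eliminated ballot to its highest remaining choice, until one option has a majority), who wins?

Avon

Round 1: Avon 4, Harrow 3, Glendale 2, Jasper 0. Jasper has the fewest and is eliminated.
Round 2: Avon 4, Harrow 3, Glendale 2. Glendale has the fewest and is eliminated.
Round 3: Avon 6, Harrow 3. Avon has a majority.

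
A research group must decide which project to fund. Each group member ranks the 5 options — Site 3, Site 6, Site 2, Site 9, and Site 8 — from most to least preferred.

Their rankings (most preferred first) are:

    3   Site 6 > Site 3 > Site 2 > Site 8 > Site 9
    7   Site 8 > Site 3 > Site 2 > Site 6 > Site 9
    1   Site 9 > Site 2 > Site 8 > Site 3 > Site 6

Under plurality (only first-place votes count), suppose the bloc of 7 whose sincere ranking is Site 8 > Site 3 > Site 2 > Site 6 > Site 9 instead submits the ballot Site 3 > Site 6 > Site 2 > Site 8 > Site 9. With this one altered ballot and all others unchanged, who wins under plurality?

Site 3

First-place totals with the altered ballot: Site 3 7, Site 6 3, Site 2 0, Site 9 1, Site 8 0.
The switch changes the winner from Site 8 to Site 3.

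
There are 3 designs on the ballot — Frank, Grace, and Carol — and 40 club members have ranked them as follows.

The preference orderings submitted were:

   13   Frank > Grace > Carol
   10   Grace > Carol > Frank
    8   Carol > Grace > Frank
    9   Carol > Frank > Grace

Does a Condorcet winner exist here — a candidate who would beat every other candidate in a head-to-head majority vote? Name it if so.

None — there is no Condorcet winner

Head-to-head results (40 voters total):
Frank vs Grace: Frank wins 22–18.
Frank vs Carol: Carol wins 27–13.
Grace vs Carol: Grace wins 23–17.
No candidate beats all others: Frank beats Grace beats Carol beats Frank, a majority cycle.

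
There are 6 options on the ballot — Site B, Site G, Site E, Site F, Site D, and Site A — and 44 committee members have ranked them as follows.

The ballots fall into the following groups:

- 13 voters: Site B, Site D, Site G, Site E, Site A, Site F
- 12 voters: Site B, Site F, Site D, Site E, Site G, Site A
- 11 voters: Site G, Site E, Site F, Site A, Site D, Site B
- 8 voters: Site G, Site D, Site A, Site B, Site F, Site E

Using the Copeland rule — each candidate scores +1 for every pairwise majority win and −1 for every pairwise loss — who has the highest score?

Site B

Pairwise results:
  Site B vs Site G: Site B wins 25–19.
  Site B vs Site E: Site B wins 33–11.
  Site B vs Site F: Site B wins 33–11.
  Site B vs Site D: Site B wins 25–19.
  Site B vs Site A: Site B wins 25–19.
  Site G vs Site E: Site G wins 32–12.
  Site G vs Site F: Site G wins 32–12.
  Site G vs Site D: Site D wins 25–19.
  Site G vs Site A: Site G wins 44–0.
  Site E vs Site F: Site E wins 24–20.
  Site E vs Site D: Site D wins 33–11.
  Site E vs Site A: Site E wins 36–8.
  Site F vs Site D: Site F wins 23–21.
  Site F vs Site A: Site F wins 23–21.
  Site D vs Site A: Site D wins 33–11.
Copeland scores (wins − losses):
  Site B: 5 − 0 = 5
  Site G: 3 − 2 = 1
  Site E: 2 − 3 = -1
  Site F: 2 − 3 = -1
  Site D: 3 − 2 = 1
  Site A: 0 − 5 = -5
Site B has the best Copeland score.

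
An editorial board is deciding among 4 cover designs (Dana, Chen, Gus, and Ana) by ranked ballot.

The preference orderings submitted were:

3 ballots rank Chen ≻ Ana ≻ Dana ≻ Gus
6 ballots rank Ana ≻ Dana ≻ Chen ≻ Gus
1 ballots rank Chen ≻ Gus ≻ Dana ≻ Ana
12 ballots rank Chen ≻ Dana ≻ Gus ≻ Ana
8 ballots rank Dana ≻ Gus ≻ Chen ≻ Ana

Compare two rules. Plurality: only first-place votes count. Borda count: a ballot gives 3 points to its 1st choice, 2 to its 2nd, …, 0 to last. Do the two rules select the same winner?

Plurality first-place counts: Dana 8, Chen 16, Gus 0, Ana 6 → Chen.
Borda totals: Dana 64, Chen 62, Gus 30, Ana 24 → Dana.
The two rules disagree: plurality picks Chen, Borda picks Dana.

No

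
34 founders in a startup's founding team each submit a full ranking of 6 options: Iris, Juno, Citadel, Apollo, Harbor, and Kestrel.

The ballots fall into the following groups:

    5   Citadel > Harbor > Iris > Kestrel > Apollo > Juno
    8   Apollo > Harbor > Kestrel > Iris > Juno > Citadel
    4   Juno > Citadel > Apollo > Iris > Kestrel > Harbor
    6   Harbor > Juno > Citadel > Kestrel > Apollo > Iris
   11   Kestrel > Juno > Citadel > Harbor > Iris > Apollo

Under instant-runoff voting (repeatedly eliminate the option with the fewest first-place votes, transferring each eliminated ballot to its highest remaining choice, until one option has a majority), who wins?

Round 1: Kestrel 11, Apollo 8, Harbor 6, Citadel 5, Juno 4, Iris 0. Iris has the fewest and is eliminated.
Round 2: Kestrel 11, Apollo 8, Harbor 6, Citadel 5, Juno 4. Juno has the fewest and is eliminated.
Round 3: Kestrel 11, Citadel 9, Apollo 8, Harbor 6. Harbor has the fewest and is eliminated.
Round 4: Citadel 15, Kestrel 11, Apollo 8. Apollo has the fewest and is eliminated.
Round 5: Kestrel 19, Citadel 15. Kestrel has a majority.

Kestrel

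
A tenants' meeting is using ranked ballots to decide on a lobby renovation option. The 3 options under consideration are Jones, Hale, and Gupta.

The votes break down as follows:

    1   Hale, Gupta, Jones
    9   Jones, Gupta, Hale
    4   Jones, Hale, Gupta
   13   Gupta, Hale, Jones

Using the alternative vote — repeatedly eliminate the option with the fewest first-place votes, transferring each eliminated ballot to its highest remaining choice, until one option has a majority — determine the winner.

Gupta

Round 1: Jones 13, Gupta 13, Hale 1. Hale has the fewest and is eliminated.
Round 2: Gupta 14, Jones 13. Gupta has a majority.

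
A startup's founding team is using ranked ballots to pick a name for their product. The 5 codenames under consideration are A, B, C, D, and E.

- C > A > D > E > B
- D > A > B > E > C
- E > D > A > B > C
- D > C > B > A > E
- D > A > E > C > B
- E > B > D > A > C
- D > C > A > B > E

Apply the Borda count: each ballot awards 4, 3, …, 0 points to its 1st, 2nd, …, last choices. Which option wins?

D

Borda scores:
  A: 3 + 3 + 2 + 1 + 3 + 1 + 2 = 15
  B: 0 + 2 + 1 + 2 + 0 + 3 + 1 = 9
  C: 4 + 0 + 0 + 3 + 1 + 0 + 3 = 11
  D: 2 + 4 + 3 + 4 + 4 + 2 + 4 = 23
  E: 1 + 1 + 4 + 0 + 2 + 4 + 0 = 12
D has the highest total.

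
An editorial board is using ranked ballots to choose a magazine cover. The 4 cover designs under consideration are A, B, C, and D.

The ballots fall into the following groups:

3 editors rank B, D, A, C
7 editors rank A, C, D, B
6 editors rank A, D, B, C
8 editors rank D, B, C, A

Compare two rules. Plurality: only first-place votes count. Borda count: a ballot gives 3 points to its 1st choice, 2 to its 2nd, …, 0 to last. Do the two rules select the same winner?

No

Plurality first-place counts: A 13, B 3, C 0, D 8 → A.
Borda totals: A 42, B 31, C 22, D 49 → D.
The two rules disagree: plurality picks A, Borda picks D.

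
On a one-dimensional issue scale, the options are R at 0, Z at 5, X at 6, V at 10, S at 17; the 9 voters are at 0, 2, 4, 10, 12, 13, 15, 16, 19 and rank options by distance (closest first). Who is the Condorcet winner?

V

With single-peaked preferences on a line, the Condorcet winner is the candidate closest to the median voter.
The median voter (position 12) is closest to V at 10.
Check: V vs Z — voters closer to V: 6 of 9.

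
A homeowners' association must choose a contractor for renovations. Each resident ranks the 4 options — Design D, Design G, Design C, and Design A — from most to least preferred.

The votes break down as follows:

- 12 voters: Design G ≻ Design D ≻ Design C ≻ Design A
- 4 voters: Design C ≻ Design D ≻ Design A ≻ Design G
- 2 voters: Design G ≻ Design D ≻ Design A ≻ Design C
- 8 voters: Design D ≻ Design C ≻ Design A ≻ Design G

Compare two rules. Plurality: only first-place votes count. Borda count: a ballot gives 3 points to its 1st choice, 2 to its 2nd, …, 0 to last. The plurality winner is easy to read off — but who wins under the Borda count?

Design D

Plurality first-place counts: Design D 8, Design G 14, Design C 4, Design A 0 → Design G.
Borda totals: Design D 60, Design G 42, Design C 40, Design A 14 → Design D.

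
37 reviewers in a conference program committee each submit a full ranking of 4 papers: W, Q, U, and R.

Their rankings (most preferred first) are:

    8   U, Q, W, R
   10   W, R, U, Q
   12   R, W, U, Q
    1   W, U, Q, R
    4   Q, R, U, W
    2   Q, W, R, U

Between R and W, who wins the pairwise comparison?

W

Ballots ranking R above W: 12+4 = 16.
Ballots ranking W above R: 8+10+1+2 = 21.
W wins the head-to-head, 21–16.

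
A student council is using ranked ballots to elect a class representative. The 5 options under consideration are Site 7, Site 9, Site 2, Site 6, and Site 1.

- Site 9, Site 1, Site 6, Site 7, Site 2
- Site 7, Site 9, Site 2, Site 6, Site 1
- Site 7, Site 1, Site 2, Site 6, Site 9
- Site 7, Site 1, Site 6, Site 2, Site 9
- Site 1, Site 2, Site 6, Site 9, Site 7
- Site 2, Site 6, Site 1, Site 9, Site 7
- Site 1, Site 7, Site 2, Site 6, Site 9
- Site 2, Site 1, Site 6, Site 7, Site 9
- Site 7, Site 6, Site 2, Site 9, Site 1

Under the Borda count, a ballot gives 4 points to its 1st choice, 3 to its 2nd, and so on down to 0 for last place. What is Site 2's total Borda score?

20

Borda scores:
  Site 7: 1 + 4 + 4 + 4 + 0 + 0 + 3 + 1 + 4 = 21
  Site 9: 4 + 3 + 0 + 0 + 1 + 1 + 0 + 0 + 1 = 10
  Site 2: 0 + 2 + 2 + 1 + 3 + 4 + 2 + 4 + 2 = 20
  Site 6: 2 + 1 + 1 + 2 + 2 + 3 + 1 + 2 + 3 = 17
  Site 1: 3 + 0 + 3 + 3 + 4 + 2 + 4 + 3 + 0 = 22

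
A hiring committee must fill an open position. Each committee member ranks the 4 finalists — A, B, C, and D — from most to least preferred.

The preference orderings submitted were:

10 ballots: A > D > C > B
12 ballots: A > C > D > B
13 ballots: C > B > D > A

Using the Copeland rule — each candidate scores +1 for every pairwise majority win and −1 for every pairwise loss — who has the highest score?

Pairwise results:
  A vs B: A wins 22–13.
  A vs C: A wins 22–13.
  A vs D: A wins 22–13.
  B vs C: C wins 35–0.
  B vs D: D wins 22–13.
  C vs D: C wins 25–10.
Copeland scores (wins − losses):
  A: 3 − 0 = 3
  B: 0 − 3 = -3
  C: 2 − 1 = 1
  D: 1 − 2 = -1
A has the best Copeland score.

A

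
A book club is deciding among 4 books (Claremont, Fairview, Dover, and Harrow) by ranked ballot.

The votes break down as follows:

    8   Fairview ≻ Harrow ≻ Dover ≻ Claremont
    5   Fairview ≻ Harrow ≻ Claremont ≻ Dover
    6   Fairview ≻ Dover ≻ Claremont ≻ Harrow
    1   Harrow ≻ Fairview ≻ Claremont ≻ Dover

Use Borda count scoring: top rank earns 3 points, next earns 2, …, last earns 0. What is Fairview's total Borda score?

59

Borda scores:
  Claremont: 8·0 + 5·1 + 6·1 + 1 = 12
  Fairview: 8·3 + 5·3 + 6·3 + 2 = 59
  Dover: 8·1 + 5·0 + 6·2 + 0 = 20
  Harrow: 8·2 + 5·2 + 6·0 + 3 = 29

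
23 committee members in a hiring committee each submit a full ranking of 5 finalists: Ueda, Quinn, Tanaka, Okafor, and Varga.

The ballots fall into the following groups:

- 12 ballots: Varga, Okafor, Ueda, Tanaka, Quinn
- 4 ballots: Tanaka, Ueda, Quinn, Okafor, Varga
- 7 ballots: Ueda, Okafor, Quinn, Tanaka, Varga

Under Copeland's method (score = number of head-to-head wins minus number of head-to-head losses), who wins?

Varga

Pairwise results:
  Ueda vs Quinn: Ueda wins 23–0.
  Ueda vs Tanaka: Ueda wins 19–4.
  Ueda vs Okafor: Okafor wins 12–11.
  Ueda vs Varga: Varga wins 12–11.
  Quinn vs Tanaka: Tanaka wins 16–7.
  Quinn vs Okafor: Okafor wins 19–4.
  Quinn vs Varga: Varga wins 12–11.
  Tanaka vs Okafor: Okafor wins 19–4.
  Tanaka vs Varga: Varga wins 12–11.
  Okafor vs Varga: Varga wins 12–11.
Copeland scores (wins − losses):
  Ueda: 2 − 2 = 0
  Quinn: 0 − 4 = -4
  Tanaka: 1 − 3 = -2
  Okafor: 3 − 1 = 2
  Varga: 4 − 0 = 4
Varga has the best Copeland score.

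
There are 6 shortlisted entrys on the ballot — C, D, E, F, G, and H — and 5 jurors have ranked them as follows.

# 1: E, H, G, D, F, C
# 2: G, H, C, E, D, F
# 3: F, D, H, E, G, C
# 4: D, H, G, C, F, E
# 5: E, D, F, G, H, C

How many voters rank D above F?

Ballots ranking D above F: 4.
Ballots ranking F above D: 1.
So 4 of 5 voters prefer D to F.

4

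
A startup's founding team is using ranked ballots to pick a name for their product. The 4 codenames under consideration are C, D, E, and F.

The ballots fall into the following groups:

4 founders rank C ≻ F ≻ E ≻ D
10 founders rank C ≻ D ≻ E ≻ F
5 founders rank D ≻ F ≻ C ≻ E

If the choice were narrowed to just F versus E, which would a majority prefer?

Ballots ranking F above E: 4+5 = 9.
Ballots ranking E above F: 10.
E wins the head-to-head, 10–9.

E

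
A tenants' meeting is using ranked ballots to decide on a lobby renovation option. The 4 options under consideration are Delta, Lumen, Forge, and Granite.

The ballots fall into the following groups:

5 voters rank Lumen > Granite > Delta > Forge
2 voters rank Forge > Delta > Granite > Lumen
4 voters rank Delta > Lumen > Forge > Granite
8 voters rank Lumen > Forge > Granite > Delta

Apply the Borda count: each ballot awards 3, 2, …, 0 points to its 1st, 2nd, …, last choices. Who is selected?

Borda scores:
  Delta: 5·1 + 2·2 + 4·3 + 8·0 = 21
  Lumen: 5·3 + 2·0 + 4·2 + 8·3 = 47
  Forge: 5·0 + 2·3 + 4·1 + 8·2 = 26
  Granite: 5·2 + 2·1 + 4·0 + 8·1 = 20
Lumen has the highest total.

Lumen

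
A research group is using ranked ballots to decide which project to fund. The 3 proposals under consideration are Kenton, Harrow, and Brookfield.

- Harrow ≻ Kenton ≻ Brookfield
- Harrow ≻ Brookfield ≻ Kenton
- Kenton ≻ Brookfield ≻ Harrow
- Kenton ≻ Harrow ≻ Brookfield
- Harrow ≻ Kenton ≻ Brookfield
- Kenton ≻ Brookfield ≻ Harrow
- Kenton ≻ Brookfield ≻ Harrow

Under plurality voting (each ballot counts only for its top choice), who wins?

First-place vote totals:
  Kenton: 4
  Harrow: 3
  Brookfield: 0
Kenton has the most first-place votes.

Kenton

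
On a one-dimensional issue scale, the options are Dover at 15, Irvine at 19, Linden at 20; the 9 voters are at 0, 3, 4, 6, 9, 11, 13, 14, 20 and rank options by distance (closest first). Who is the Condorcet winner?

Dover

With single-peaked preferences on a line, the Condorcet winner is the candidate closest to the median voter.
The median voter (position 9) is closest to Dover at 15.
Check: Dover vs Linden — voters closer to Dover: 8 of 9.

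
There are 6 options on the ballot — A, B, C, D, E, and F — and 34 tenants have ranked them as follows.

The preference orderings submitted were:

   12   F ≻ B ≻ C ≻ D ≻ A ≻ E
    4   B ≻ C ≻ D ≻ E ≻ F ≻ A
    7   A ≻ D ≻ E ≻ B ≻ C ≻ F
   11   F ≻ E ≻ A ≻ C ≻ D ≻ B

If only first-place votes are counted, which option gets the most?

F

First-place vote totals:
  A: 7
  B: 4
  C: 0
  D: 0
  E: 0
  F: 23
F has the most first-place votes.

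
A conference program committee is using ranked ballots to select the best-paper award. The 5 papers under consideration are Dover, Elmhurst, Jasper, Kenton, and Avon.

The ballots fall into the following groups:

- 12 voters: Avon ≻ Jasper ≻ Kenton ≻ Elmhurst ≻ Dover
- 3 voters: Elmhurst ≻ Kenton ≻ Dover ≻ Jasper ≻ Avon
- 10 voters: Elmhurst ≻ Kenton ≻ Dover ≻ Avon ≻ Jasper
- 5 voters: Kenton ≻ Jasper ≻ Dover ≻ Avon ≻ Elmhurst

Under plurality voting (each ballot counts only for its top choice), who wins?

Elmhurst

First-place vote totals:
  Dover: 0
  Elmhurst: 13
  Jasper: 0
  Kenton: 5
  Avon: 12
Elmhurst has the most first-place votes.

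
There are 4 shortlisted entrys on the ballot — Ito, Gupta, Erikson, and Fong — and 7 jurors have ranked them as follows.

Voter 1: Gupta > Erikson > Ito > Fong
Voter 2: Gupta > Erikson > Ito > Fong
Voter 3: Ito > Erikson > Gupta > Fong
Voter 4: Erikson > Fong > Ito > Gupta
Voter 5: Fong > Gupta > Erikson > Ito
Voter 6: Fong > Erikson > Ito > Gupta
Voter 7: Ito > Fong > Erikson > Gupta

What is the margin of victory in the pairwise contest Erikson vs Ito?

3

Ballots ranking Erikson above Ito: 5.
Ballots ranking Ito above Erikson: 2.
Erikson wins 5–2, a margin of 3.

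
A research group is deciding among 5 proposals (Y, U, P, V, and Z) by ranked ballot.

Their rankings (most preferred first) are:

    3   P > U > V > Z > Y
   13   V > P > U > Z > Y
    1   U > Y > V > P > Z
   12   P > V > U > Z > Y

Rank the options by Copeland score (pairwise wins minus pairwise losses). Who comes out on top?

Pairwise results:
  Y vs U: U wins 29–0.
  Y vs P: P wins 28–1.
  Y vs V: V wins 28–1.
  Y vs Z: Z wins 28–1.
  U vs P: P wins 28–1.
  U vs V: V wins 25–4.
  U vs Z: U wins 29–0.
  P vs V: P wins 15–14.
  P vs Z: P wins 29–0.
  V vs Z: V wins 29–0.
Copeland scores (wins − losses):
  Y: 0 − 4 = -4
  U: 2 − 2 = 0
  P: 4 − 0 = 4
  V: 3 − 1 = 2
  Z: 1 − 3 = -2
P has the best Copeland score.

P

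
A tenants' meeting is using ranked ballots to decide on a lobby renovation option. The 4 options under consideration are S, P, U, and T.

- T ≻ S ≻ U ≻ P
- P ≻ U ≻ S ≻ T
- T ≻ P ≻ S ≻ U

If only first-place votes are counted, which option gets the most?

First-place vote totals:
  S: 0
  P: 1
  U: 0
  T: 2
T has the most first-place votes.

T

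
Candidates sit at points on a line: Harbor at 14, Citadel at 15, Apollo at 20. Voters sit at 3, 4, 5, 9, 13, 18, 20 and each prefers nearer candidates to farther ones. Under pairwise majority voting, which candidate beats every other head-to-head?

Harbor

With single-peaked preferences on a line, the Condorcet winner is the candidate closest to the median voter.
The median voter (position 9) is closest to Harbor at 14.
Check: Harbor vs Citadel — voters closer to Harbor: 5 of 7.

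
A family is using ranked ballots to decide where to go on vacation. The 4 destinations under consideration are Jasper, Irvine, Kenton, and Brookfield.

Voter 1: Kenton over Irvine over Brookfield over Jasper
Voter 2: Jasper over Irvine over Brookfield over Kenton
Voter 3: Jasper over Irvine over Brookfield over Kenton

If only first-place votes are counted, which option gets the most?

Jasper

First-place vote totals:
  Jasper: 2
  Irvine: 0
  Kenton: 1
  Brookfield: 0
Jasper has the most first-place votes.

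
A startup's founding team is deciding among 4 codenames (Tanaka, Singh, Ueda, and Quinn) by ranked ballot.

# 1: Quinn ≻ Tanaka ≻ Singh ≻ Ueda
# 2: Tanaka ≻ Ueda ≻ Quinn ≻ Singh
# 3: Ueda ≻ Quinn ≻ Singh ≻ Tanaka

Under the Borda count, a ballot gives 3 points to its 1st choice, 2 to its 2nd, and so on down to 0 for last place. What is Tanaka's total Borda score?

Borda scores:
  Tanaka: 2 + 3 + 0 = 5
  Singh: 1 + 0 + 1 = 2
  Ueda: 0 + 2 + 3 = 5
  Quinn: 3 + 1 + 2 = 6

5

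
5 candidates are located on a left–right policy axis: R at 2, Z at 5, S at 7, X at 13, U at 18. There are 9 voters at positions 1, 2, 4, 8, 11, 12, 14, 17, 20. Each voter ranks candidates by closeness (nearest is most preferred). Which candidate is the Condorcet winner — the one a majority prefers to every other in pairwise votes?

X

With single-peaked preferences on a line, the Condorcet winner is the candidate closest to the median voter.
The median voter (position 11) is closest to X at 13.
Check: X vs S — voters closer to X: 5 of 9.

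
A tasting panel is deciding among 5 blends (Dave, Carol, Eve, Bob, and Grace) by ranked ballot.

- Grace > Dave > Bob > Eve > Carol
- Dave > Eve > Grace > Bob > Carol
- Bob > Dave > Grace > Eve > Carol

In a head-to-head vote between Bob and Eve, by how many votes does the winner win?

Ballots ranking Bob above Eve: 2.
Ballots ranking Eve above Bob: 1.
Bob wins 2–1, a margin of 1.

1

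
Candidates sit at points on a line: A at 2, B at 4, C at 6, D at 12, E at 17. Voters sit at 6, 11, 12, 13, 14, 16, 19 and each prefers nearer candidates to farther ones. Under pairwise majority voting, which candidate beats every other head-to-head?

D

With single-peaked preferences on a line, the Condorcet winner is the candidate closest to the median voter.
The median voter (position 13) is closest to D at 12.
Check: D vs A — voters closer to D: 6 of 7.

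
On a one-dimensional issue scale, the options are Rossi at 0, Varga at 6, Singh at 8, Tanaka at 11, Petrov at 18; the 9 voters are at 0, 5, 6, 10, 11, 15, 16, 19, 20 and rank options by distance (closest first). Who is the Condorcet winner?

With single-peaked preferences on a line, the Condorcet winner is the candidate closest to the median voter.
The median voter (position 11) is closest to Tanaka at 11.
Check: Tanaka vs Rossi — voters closer to Tanaka: 7 of 9.

Tanaka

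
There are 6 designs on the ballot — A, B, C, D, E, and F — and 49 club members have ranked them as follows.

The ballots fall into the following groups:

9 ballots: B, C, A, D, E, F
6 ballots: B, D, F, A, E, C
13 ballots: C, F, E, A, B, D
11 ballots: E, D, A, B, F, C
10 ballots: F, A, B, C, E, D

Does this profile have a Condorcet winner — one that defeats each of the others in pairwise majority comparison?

No

Head-to-head results (49 voters total):
A vs B: A wins 34–15.
A vs C: A wins 27–22.
A vs D: A wins 32–17.
A vs E: A wins 25–24.
A vs F: F wins 29–20.
B vs C: B wins 36–13.
B vs D: B wins 38–11.
B vs E: B wins 25–24.
B vs F: B wins 26–23.
C vs D: C wins 32–17.
C vs E: C wins 32–17.
C vs F: F wins 27–22.
D vs E: E wins 34–15.
D vs F: D wins 26–23.
E vs F: F wins 29–20.
No candidate beats all others: A beats B beats F beats A, a majority cycle.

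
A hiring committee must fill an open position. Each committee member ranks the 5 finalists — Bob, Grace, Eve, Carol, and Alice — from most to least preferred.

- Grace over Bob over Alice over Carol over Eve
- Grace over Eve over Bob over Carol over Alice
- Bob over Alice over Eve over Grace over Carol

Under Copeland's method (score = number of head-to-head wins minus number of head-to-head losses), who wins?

Pairwise results:
  Bob vs Grace: Grace wins 2–1.
  Bob vs Eve: Bob wins 2–1.
  Bob vs Carol: Bob wins 3–0.
  Bob vs Alice: Bob wins 3–0.
  Grace vs Eve: Grace wins 2–1.
  Grace vs Carol: Grace wins 3–0.
  Grace vs Alice: Grace wins 2–1.
  Eve vs Carol: Eve wins 2–1.
  Eve vs Alice: Alice wins 2–1.
  Carol vs Alice: Alice wins 2–1.
Copeland scores (wins − losses):
  Bob: 3 − 1 = 2
  Grace: 4 − 0 = 4
  Eve: 1 − 3 = -2
  Carol: 0 − 4 = -4
  Alice: 2 − 2 = 0
Grace has the best Copeland score.

Grace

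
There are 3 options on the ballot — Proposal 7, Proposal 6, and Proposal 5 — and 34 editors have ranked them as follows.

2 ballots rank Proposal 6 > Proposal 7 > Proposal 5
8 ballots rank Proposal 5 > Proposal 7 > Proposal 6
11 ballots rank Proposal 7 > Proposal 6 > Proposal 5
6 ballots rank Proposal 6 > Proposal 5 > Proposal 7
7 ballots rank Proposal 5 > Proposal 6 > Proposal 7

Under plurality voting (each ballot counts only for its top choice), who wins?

Proposal 5

First-place vote totals:
  Proposal 7: 11
  Proposal 6: 8
  Proposal 5: 15
Proposal 5 has the most first-place votes.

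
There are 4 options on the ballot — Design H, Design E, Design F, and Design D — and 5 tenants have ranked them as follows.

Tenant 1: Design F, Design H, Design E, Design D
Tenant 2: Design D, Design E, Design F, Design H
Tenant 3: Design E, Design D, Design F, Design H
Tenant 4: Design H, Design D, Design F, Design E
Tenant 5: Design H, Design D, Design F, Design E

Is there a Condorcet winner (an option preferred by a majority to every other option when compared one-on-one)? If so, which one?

None — there is no Condorcet winner

Head-to-head results (5 voters total):
Design H vs Design E: Design H wins 3–2.
Design H vs Design F: Design F wins 3–2.
Design H vs Design D: Design H wins 3–2.
Design E vs Design F: Design F wins 3–2.
Design E vs Design D: Design D wins 3–2.
Design F vs Design D: Design D wins 4–1.
No candidate beats all others: Design H beats Design D beats Design F beats Design H, a majority cycle.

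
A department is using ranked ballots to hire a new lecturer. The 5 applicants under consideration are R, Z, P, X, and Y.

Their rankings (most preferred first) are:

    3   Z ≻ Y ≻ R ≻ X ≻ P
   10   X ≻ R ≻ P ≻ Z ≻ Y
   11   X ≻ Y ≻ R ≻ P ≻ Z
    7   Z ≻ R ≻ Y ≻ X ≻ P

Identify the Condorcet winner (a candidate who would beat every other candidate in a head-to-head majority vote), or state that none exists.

X

Head-to-head results (31 voters total):
R vs Z: R wins 21–10.
R vs P: R wins 31–0.
R vs X: X wins 21–10.
R vs Y: R wins 17–14.
Z vs P: P wins 21–10.
Z vs X: X wins 21–10.
Z vs Y: Z wins 20–11.
P vs X: X wins 31–0.
P vs Y: Y wins 21–10.
X vs Y: X wins 21–10.
X beats each rival — R (21–10), Z (21–10), P (31–0), Y (21–10) — so X is the Condorcet winner.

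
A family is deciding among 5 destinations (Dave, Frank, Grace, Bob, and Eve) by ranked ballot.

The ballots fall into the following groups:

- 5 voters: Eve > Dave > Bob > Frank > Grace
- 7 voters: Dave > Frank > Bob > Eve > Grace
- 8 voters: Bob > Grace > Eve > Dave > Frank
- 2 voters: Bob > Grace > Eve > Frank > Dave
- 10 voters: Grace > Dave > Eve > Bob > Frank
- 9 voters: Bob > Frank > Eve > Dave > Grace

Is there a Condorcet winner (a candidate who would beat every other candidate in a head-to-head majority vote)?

Head-to-head results (41 voters total):
Dave vs Frank: Dave wins 30–11.
Dave vs Grace: Dave wins 21–20.
Dave vs Bob: Dave wins 22–19.
Dave vs Eve: Eve wins 24–17.
Frank vs Grace: Frank wins 21–20.
Frank vs Bob: Bob wins 34–7.
Frank vs Eve: Eve wins 25–16.
Grace vs Bob: Bob wins 31–10.
Grace vs Eve: Eve wins 21–20.
Bob vs Eve: Bob wins 26–15.
No candidate beats all others: Dave beats Bob beats Eve beats Dave, a majority cycle.

No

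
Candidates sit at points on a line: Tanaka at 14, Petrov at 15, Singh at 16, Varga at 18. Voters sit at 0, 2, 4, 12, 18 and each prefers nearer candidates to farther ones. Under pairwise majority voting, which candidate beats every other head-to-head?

With single-peaked preferences on a line, the Condorcet winner is the candidate closest to the median voter.
The median voter (position 4) is closest to Tanaka at 14.
Check: Tanaka vs Petrov — voters closer to Tanaka: 4 of 5.

Tanaka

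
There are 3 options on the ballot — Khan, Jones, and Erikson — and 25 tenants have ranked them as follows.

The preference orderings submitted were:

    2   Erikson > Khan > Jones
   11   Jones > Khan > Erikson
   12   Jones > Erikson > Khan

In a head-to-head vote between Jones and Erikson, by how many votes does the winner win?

Ballots ranking Jones above Erikson: 11+12 = 23.
Ballots ranking Erikson above Jones: 2.
Jones wins 23–2, a margin of 21.

21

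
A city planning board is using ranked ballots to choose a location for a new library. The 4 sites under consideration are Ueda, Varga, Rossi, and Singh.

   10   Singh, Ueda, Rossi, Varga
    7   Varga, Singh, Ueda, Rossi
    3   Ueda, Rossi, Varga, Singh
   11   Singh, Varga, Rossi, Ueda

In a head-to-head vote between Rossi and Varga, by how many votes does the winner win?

Ballots ranking Rossi above Varga: 10+3 = 13.
Ballots ranking Varga above Rossi: 7+11 = 18.
Varga wins 18–13, a margin of 5.

5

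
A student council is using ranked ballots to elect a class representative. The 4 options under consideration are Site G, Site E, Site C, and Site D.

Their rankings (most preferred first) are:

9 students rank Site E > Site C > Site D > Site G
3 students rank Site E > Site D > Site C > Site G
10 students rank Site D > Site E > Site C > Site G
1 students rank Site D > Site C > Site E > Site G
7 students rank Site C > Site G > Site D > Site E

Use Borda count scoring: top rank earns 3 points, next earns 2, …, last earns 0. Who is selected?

Site E

Borda scores:
  Site G: 9·0 + 3·0 + 10·0 + 0 + 7·2 = 14
  Site E: 9·3 + 3·3 + 10·2 + 1 + 7·0 = 57
  Site C: 9·2 + 3·1 + 10·1 + 2 + 7·3 = 54
  Site D: 9·1 + 3·2 + 10·3 + 3 + 7·1 = 55
Site E has the highest total.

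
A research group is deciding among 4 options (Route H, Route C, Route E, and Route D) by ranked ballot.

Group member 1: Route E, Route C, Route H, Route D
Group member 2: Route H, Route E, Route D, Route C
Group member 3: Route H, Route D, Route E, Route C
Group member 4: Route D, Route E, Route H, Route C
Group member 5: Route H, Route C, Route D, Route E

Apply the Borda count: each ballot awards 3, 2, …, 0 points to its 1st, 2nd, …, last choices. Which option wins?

Borda scores:
  Route H: 1 + 3 + 3 + 1 + 3 = 11
  Route C: 2 + 0 + 0 + 0 + 2 = 4
  Route E: 3 + 2 + 1 + 2 + 0 = 8
  Route D: 0 + 1 + 2 + 3 + 1 = 7
Route H has the highest total.

Route H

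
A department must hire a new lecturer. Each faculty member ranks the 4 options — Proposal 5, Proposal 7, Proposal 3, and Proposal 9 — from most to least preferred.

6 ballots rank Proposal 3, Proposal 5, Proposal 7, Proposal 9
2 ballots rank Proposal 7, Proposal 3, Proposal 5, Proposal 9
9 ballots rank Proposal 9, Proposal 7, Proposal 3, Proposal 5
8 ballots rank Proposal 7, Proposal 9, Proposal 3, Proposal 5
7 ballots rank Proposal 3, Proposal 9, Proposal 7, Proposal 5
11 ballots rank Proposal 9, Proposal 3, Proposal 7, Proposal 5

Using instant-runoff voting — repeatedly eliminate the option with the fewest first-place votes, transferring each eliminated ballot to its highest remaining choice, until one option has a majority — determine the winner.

Proposal 9

Round 1: Proposal 9 20, Proposal 3 13, Proposal 7 10, Proposal 5 0. Proposal 5 has the fewest and is eliminated.
Round 2: Proposal 9 20, Proposal 3 13, Proposal 7 10. Proposal 7 has the fewest and is eliminated.
Round 3: Proposal 9 28, Proposal 3 15. Proposal 9 has a majority.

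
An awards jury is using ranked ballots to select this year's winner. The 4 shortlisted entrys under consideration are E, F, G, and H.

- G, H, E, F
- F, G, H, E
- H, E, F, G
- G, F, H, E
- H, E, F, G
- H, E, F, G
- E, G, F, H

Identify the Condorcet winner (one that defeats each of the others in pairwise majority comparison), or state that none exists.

Head-to-head results (7 voters total):
E vs F: E wins 5–2.
E vs G: E wins 4–3.
E vs H: H wins 6–1.
F vs G: F wins 4–3.
F vs H: H wins 4–3.
G vs H: G wins 4–3.
No candidate beats all others: E beats G beats H beats E, a majority cycle.

None — there is no Condorcet winner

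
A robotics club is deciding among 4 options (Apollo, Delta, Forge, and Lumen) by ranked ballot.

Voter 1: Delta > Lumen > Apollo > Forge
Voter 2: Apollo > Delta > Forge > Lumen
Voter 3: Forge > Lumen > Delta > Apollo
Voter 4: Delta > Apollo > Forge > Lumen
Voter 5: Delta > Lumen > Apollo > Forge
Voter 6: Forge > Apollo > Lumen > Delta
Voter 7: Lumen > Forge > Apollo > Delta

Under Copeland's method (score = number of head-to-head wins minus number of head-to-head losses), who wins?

Delta

Pairwise results:
  Apollo vs Delta: Delta wins 4–3.
  Apollo vs Forge: Apollo wins 4–3.
  Apollo vs Lumen: Lumen wins 4–3.
  Delta vs Forge: Delta wins 4–3.
  Delta vs Lumen: Delta wins 4–3.
  Forge vs Lumen: Forge wins 4–3.
Copeland scores (wins − losses):
  Apollo: 1 − 2 = -1
  Delta: 3 − 0 = 3
  Forge: 1 − 2 = -1
  Lumen: 1 − 2 = -1
Delta has the best Copeland score.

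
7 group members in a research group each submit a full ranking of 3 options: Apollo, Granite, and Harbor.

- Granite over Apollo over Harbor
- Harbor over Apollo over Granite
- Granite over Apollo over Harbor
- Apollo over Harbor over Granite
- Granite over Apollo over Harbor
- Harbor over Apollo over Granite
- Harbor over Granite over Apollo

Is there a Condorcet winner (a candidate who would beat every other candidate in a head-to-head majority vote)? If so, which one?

Head-to-head results (7 voters total):
Apollo vs Granite: Granite wins 4–3.
Apollo vs Harbor: Apollo wins 4–3.
Granite vs Harbor: Harbor wins 4–3.
No candidate beats all others: Apollo beats Harbor beats Granite beats Apollo, a majority cycle.

There is no Condorcet winner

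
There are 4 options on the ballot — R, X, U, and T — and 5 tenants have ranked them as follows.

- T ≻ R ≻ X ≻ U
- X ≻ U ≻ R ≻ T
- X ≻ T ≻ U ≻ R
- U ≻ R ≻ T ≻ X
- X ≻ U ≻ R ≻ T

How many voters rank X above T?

3

Ballots ranking X above T: 3.
Ballots ranking T above X: 2.
So 3 of 5 voters prefer X to T.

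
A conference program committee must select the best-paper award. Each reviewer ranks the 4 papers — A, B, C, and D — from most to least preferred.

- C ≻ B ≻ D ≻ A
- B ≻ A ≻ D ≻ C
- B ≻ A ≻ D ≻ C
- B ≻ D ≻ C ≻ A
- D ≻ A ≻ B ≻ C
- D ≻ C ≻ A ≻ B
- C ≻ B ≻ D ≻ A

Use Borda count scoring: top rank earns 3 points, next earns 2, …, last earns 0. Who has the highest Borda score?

B

Borda scores:
  A: 0 + 2 + 2 + 0 + 2 + 1 + 0 = 7
  B: 2 + 3 + 3 + 3 + 1 + 0 + 2 = 14
  C: 3 + 0 + 0 + 1 + 0 + 2 + 3 = 9
  D: 1 + 1 + 1 + 2 + 3 + 3 + 1 = 12
B has the highest total.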